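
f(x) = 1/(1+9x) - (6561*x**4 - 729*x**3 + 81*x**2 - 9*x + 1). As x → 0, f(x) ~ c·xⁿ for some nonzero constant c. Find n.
5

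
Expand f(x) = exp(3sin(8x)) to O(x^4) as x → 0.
1 + 24*x + 288*x**2 + 2048*x**3 + O(x**4)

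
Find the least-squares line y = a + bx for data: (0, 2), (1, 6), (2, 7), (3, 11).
a = 23/10, b = 14/5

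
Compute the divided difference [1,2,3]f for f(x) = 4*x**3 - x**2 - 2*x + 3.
23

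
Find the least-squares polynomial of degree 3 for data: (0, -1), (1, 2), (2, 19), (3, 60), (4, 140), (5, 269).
-131/126 + (551/756)x + (17/36)x² + (55/27)x³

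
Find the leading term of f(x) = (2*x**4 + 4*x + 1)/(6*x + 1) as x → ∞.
x**3/3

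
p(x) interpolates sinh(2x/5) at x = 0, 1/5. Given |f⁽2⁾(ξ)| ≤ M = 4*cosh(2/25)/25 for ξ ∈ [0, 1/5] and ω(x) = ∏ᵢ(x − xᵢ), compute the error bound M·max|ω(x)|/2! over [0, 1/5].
cosh(2/25)/1250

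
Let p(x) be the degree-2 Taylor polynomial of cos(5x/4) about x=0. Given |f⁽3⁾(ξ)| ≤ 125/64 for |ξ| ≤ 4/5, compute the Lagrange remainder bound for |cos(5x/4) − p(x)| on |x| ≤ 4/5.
1/6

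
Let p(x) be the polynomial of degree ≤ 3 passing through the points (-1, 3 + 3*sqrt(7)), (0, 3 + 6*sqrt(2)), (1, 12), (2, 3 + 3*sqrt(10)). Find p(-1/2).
3/16 + 3*sqrt(10)/16 + 15*sqrt(7)/16 + 45*sqrt(2)/8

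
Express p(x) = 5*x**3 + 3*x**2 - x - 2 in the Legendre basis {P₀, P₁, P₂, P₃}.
-P₀ + (2)P₁ + (2)P₂ + (2)P₃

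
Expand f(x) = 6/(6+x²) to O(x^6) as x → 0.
1 - x**2/6 + x**4/36 + O(x**6)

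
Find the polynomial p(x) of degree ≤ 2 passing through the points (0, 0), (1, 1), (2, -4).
-3*x**2 + 4*x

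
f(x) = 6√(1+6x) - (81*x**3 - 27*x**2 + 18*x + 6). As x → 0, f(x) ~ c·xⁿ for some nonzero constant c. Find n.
4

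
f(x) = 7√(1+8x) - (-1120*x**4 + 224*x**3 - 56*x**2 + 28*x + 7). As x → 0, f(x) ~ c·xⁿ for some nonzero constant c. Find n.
5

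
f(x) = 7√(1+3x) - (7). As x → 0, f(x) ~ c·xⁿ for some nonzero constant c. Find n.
1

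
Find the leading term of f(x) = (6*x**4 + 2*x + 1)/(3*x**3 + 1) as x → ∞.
2*x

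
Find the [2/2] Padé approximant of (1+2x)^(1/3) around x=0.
(28*x**2/27 + 7*x/3 + 1)/(10*x**2/27 + 5*x/3 + 1)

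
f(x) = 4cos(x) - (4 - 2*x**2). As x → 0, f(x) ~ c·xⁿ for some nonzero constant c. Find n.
4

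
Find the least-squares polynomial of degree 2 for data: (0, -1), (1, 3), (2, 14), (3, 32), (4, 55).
-41/35 + (87/70)x + (45/14)x²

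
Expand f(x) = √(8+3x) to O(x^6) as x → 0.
2*sqrt(2) + 3*sqrt(2)*x/8 - 9*sqrt(2)*x**2/256 + 27*sqrt(2)*x**3/4096 - 405*sqrt(2)*x**4/262144 + 1701*sqrt(2)*x**5/4194304 + O(x**6)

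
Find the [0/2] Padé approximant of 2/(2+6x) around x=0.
1/(3*x + 1)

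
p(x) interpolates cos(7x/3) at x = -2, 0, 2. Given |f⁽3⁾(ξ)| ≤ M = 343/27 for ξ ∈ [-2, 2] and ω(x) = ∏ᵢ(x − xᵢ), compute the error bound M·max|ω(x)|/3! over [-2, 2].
2744*sqrt(3)/729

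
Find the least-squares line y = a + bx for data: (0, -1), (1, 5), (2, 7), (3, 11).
a = -1/5, b = 19/5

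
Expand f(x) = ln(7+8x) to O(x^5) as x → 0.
log(7) + 8*x/7 - 32*x**2/49 + 512*x**3/1029 - 1024*x**4/2401 + O(x**5)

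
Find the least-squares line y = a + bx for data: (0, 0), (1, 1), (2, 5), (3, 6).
a = -3/10, b = 11/5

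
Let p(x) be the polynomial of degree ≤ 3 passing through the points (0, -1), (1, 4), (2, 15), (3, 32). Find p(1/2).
3/4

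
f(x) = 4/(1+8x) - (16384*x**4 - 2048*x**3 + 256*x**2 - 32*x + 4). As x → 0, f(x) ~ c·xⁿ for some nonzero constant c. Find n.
5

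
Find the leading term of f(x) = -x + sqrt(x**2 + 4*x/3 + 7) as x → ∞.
2/3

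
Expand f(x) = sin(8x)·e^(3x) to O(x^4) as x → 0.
8*x + 24*x**2 - 148*x**3/3 + O(x**4)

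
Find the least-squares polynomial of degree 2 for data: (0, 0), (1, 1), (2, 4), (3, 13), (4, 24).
4/35 + (-10/7)x + (13/7)x²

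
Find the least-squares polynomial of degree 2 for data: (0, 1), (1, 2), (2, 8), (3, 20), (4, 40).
9/7 + (-104/35)x + (22/7)x²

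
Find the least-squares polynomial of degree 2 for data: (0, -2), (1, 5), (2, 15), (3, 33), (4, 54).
-13/7 + (26/7)x + (18/7)x²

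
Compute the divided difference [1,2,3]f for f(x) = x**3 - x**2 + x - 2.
5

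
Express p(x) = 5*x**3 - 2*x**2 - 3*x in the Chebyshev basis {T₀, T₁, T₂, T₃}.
-T₀ + (3/4)T₁ - T₂ + (5/4)T₃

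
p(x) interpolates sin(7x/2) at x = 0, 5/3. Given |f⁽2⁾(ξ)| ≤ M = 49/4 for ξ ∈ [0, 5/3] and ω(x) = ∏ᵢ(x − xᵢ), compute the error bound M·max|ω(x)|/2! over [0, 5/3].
1225/288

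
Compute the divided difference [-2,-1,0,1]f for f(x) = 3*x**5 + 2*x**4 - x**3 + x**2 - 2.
10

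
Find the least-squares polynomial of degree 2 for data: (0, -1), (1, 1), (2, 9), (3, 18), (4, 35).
-34/35 + (3/70)x + (31/14)x²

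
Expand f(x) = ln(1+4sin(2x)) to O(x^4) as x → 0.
8*x - 32*x**2 + 496*x**3/3 + O(x**4)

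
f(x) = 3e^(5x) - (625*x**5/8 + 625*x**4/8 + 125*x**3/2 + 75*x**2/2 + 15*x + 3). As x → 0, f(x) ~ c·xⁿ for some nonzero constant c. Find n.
6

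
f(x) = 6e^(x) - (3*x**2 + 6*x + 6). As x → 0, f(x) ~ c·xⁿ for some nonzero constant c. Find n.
3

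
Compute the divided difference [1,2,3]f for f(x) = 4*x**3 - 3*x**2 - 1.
21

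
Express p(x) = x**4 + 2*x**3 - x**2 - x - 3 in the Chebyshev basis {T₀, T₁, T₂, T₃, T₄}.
(-25/8)T₀ + (1/2)T₁ + (1/2)T₃ + (1/8)T₄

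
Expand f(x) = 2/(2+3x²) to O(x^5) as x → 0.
1 - 3*x**2/2 + 9*x**4/4 + O(x**5)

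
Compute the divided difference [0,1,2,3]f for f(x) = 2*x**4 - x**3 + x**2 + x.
11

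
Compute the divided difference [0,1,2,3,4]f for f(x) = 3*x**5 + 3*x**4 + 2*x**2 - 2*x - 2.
33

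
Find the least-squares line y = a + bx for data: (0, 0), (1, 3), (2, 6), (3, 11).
a = -2/5, b = 18/5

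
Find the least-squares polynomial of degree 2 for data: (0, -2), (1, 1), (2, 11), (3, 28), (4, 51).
-73/35 + (-9/70)x + (47/14)x²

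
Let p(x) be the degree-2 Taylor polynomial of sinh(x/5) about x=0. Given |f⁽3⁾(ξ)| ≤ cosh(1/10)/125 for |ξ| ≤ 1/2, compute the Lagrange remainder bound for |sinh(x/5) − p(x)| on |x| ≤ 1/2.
cosh(1/10)/6000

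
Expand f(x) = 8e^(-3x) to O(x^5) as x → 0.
8 - 24*x + 36*x**2 - 36*x**3 + 27*x**4 + O(x**5)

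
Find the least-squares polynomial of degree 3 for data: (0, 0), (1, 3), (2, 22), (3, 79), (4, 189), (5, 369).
3/14 + (-107/84)x + (3/7)x² + (35/12)x³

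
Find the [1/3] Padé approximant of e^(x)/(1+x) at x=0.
(3*x/8 + 1)/(7*x**3/48 - x**2/2 + 3*x/8 + 1)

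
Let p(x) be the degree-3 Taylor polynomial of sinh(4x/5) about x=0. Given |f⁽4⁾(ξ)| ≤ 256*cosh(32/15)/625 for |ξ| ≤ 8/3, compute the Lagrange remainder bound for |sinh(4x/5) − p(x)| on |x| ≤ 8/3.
131072*cosh(32/15)/151875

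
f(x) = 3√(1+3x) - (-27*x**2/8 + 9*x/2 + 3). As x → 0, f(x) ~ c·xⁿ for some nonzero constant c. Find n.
3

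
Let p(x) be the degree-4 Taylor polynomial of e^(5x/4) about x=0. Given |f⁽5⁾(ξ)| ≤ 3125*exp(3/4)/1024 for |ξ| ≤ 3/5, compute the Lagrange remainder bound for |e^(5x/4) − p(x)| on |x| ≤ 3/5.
81*exp(3/4)/40960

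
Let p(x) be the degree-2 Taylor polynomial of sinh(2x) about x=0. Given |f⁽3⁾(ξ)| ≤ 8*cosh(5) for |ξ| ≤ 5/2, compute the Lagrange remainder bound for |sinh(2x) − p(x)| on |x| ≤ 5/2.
125*cosh(5)/6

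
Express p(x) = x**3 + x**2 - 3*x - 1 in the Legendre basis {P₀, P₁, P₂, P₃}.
(-2/3)P₀ + (-12/5)P₁ + (2/3)P₂ + (2/5)P₃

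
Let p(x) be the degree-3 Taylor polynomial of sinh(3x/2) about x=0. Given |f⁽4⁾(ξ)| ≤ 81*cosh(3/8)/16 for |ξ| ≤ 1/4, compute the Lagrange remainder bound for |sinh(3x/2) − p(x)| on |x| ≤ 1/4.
27*cosh(3/8)/32768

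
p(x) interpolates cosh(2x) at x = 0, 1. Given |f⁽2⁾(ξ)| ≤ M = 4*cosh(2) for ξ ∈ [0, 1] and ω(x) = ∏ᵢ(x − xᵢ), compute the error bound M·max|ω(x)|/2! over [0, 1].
cosh(2)/2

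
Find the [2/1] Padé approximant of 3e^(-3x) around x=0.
(9*x**2/2 - 6*x + 3)/(x + 1)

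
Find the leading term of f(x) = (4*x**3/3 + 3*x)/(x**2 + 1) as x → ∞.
4*x/3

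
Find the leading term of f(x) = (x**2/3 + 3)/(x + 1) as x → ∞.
x/3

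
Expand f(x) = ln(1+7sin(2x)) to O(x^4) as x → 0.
14*x - 98*x**2 + 2716*x**3/3 + O(x**4)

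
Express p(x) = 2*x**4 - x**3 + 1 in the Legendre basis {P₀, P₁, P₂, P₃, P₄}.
(7/5)P₀ + (-3/5)P₁ + (8/7)P₂ + (-2/5)P₃ + (16/35)P₄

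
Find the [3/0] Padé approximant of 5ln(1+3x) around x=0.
15*x*(6*x**2 - 3*x + 2)/2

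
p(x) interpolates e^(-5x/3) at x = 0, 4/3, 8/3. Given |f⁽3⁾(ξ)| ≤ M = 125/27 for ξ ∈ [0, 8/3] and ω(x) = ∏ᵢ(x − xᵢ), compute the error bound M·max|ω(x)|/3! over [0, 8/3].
8000*sqrt(3)/19683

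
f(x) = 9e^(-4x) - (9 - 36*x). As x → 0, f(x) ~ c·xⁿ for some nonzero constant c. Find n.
2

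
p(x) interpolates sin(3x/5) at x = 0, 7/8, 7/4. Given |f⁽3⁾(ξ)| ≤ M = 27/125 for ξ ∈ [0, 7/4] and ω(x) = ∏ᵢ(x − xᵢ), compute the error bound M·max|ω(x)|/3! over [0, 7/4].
343*sqrt(3)/64000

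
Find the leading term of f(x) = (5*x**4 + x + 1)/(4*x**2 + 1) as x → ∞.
5*x**2/4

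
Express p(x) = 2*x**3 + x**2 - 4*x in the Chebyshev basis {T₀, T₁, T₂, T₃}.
(1/2)T₀ + (-5/2)T₁ + (1/2)T₂ + (1/2)T₃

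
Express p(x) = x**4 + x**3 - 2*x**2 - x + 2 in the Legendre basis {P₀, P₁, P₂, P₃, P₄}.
(23/15)P₀ + (-2/5)P₁ + (-16/21)P₂ + (2/5)P₃ + (8/35)P₄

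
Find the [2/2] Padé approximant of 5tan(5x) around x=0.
25*x/(1 - 25*x**2/3)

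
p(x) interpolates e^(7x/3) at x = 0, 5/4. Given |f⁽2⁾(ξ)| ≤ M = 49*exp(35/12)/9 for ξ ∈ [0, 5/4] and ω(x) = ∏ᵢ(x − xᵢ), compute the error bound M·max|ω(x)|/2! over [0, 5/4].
1225*exp(35/12)/1152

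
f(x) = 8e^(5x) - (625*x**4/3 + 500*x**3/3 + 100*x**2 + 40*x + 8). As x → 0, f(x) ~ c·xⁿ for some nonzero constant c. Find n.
5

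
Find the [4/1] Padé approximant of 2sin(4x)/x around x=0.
256*x**4/15 - 64*x**2/3 + 8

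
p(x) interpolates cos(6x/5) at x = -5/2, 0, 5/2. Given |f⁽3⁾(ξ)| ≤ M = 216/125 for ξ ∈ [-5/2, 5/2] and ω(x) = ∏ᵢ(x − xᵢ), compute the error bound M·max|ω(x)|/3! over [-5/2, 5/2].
sqrt(3)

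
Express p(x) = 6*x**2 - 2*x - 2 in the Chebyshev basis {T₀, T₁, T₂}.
T₀ + (-2)T₁ + (3)T₂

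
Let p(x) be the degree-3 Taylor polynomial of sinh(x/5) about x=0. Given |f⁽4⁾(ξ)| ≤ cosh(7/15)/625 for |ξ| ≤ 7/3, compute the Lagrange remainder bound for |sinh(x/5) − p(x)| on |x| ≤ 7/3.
2401*cosh(7/15)/1215000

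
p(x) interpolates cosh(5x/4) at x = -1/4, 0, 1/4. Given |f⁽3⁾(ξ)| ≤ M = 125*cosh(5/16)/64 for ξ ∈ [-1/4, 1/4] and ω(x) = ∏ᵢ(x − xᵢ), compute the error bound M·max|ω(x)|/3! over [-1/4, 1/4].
125*sqrt(3)*cosh(5/16)/110592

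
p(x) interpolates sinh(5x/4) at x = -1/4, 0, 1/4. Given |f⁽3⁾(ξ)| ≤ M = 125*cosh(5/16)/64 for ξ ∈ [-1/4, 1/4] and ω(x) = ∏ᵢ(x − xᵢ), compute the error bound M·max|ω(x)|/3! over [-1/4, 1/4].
125*sqrt(3)*cosh(5/16)/110592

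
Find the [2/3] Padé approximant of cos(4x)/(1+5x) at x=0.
(1 - 20*x**2/3)/(20*x**3/3 + 4*x**2/3 + 5*x + 1)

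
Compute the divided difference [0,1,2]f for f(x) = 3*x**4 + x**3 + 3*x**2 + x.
27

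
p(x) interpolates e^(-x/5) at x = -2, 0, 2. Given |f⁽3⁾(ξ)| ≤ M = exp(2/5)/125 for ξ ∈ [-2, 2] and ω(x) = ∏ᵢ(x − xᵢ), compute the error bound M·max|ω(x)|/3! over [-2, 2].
8*sqrt(3)*exp(2/5)/3375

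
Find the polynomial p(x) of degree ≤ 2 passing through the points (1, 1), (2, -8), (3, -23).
4 - 3*x**2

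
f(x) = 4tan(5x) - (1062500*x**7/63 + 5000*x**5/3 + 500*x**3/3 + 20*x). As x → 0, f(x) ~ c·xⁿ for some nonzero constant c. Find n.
9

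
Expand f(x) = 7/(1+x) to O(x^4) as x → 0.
7 - 7*x + 7*x**2 - 7*x**3 + O(x**4)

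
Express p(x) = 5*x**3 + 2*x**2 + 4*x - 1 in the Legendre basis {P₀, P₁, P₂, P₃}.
(-1/3)P₀ + (7)P₁ + (4/3)P₂ + (2)P₃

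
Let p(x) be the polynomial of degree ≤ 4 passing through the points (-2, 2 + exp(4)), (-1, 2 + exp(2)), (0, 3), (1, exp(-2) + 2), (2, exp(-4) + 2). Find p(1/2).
(-5 + 60*exp(2) + (-20*exp(2) + 3*exp(4) + 346)*exp(4))*exp(-4)/128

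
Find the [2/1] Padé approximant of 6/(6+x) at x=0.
1/(x/6 + 1)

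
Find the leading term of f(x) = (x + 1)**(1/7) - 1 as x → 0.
x/7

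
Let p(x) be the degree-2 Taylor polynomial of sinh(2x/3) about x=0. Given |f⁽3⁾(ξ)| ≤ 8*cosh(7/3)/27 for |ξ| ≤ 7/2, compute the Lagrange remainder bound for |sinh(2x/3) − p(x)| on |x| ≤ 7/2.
343*cosh(7/3)/162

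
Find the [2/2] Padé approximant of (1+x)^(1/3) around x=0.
(7*x**2/27 + 7*x/6 + 1)/(5*x**2/54 + 5*x/6 + 1)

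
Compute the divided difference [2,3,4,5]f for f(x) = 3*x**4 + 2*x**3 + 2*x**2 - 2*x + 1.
44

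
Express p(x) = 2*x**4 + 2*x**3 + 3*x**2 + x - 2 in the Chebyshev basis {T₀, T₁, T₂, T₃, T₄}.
(1/4)T₀ + (5/2)T₁ + (5/2)T₂ + (1/2)T₃ + (1/4)T₄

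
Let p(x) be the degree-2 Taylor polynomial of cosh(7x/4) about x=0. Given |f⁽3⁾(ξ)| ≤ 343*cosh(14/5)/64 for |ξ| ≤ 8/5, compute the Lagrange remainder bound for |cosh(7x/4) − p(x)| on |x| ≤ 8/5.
1372*cosh(14/5)/375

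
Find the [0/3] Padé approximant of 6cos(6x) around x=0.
6/(18*x**2 + 1)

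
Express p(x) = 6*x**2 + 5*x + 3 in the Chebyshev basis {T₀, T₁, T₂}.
(6)T₀ + (5)T₁ + (3)T₂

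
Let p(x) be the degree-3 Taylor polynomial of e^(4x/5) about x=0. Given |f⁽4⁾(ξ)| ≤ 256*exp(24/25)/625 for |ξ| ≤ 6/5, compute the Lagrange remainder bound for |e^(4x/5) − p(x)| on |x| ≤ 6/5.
13824*exp(24/25)/390625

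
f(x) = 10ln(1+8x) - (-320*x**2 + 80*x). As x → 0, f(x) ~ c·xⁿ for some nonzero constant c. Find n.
3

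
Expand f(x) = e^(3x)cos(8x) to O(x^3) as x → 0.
1 + 3*x - 55*x**2/2 + O(x**3)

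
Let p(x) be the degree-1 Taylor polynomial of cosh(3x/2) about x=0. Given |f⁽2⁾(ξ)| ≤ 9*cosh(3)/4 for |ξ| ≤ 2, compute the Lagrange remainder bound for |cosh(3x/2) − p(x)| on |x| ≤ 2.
9*cosh(3)/2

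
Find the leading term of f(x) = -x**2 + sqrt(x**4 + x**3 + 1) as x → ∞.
x/2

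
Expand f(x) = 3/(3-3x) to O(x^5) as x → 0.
1 + x + x**2 + x**3 + x**4 + O(x**5)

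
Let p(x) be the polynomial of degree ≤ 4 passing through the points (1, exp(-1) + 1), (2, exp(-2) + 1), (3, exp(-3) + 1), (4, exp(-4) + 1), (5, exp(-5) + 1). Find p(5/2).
(-5*exp(4) - 20*e + 3 + 90*exp(2) + 60*exp(3) + 128*exp(5))*exp(-5)/128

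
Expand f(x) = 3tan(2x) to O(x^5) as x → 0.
6*x + 8*x**3 + O(x**5)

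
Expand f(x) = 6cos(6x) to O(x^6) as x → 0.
6 - 108*x**2 + 324*x**4 + O(x**6)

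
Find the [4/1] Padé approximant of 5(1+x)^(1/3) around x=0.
(5*x**4/243 - 8*x**3/81 + 2*x**2/3 + 16*x/3 + 5)/(11*x/15 + 1)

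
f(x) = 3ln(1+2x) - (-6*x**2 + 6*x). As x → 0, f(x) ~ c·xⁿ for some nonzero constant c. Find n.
3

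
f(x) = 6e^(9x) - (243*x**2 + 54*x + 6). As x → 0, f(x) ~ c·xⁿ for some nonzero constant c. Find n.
3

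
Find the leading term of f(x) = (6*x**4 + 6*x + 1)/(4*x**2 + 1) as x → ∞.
3*x**2/2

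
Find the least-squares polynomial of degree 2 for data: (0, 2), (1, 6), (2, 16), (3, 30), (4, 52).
74/35 + (34/35)x + (20/7)x²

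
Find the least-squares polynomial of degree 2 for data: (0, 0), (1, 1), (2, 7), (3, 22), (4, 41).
1/35 + (-179/70)x + (45/14)x²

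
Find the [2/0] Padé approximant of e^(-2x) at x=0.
2*x**2 - 2*x + 1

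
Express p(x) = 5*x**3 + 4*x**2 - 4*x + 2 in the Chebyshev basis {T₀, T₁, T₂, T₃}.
(4)T₀ + (-1/4)T₁ + (2)T₂ + (5/4)T₃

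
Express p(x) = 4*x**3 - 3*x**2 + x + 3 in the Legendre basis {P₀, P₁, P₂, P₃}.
(2)P₀ + (17/5)P₁ + (-2)P₂ + (8/5)P₃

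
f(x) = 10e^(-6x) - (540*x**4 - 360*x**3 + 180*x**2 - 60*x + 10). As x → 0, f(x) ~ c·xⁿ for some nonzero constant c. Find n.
5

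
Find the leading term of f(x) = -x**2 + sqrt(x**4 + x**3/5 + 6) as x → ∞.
x/10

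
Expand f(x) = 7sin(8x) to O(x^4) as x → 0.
56*x - 1792*x**3/3 + O(x**4)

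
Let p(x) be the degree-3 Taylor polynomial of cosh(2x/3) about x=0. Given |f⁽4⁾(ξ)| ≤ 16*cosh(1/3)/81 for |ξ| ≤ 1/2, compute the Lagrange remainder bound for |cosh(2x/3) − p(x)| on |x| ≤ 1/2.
cosh(1/3)/1944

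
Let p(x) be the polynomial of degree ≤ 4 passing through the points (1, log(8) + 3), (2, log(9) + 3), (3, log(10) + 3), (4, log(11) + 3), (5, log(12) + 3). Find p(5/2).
log(11**(27/32)*2**(81/128)*3**(123/128)*5**(45/64)/11) + 3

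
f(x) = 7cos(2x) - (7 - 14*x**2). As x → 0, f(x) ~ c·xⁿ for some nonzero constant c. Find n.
4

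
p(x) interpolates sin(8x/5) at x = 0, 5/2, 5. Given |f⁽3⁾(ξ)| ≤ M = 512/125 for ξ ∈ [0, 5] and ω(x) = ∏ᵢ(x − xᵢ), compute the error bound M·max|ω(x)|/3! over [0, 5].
64*sqrt(3)/27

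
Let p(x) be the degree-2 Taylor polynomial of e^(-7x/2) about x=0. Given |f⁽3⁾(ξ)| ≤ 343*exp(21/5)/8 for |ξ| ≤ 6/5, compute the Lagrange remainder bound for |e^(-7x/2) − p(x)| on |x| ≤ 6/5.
3087*exp(21/5)/250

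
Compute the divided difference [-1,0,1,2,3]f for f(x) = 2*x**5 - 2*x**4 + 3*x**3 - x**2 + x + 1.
8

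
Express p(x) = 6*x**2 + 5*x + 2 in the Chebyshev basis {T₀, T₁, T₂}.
(5)T₀ + (5)T₁ + (3)T₂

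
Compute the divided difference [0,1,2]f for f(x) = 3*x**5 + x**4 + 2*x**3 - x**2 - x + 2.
57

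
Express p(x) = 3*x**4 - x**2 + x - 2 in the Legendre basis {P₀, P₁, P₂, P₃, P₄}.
(-26/15)P₀ + P₁ + (22/21)P₂ + (24/35)P₄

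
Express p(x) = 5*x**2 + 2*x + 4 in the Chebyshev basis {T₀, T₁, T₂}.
(13/2)T₀ + (2)T₁ + (5/2)T₂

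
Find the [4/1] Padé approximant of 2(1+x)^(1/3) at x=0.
(2*x**4/243 - 16*x**3/405 + 4*x**2/15 + 32*x/15 + 2)/(11*x/15 + 1)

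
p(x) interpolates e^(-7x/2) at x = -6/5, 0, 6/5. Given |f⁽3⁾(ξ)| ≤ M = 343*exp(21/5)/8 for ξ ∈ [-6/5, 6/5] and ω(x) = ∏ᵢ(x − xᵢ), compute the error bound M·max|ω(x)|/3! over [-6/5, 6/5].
343*sqrt(3)*exp(21/5)/125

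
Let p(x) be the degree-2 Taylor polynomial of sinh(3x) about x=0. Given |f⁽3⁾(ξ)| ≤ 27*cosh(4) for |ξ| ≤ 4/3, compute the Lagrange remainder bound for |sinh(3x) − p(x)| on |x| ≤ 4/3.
32*cosh(4)/3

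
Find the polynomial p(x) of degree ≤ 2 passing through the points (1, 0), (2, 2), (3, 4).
2*x - 2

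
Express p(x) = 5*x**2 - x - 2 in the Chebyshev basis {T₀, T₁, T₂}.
(1/2)T₀ - T₁ + (5/2)T₂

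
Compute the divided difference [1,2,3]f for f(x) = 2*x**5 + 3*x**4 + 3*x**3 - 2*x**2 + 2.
271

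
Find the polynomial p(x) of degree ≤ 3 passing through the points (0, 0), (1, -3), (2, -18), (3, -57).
-2*x**3 - x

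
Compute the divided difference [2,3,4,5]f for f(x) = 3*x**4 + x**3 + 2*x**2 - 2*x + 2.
43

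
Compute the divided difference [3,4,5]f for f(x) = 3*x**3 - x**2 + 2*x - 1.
35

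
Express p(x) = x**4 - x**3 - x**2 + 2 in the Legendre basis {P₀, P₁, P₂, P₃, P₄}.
(28/15)P₀ + (-3/5)P₁ + (-2/21)P₂ + (-2/5)P₃ + (8/35)P₄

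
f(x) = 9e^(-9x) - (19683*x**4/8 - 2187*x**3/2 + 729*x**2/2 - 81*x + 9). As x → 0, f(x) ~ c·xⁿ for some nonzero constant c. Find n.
5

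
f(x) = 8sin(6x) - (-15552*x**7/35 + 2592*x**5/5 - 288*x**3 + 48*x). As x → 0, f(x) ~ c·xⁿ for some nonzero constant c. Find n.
9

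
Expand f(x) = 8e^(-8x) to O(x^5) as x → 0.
8 - 64*x + 256*x**2 - 2048*x**3/3 + 4096*x**4/3 + O(x**5)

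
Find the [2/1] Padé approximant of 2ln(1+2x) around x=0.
4*x*(x + 3)/(3*(4*x/3 + 1))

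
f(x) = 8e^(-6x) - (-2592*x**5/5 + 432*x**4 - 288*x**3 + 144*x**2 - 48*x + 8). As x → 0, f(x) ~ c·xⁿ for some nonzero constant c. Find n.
6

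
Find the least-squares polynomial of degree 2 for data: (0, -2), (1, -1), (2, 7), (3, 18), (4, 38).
-68/35 + (-127/70)x + (41/14)x²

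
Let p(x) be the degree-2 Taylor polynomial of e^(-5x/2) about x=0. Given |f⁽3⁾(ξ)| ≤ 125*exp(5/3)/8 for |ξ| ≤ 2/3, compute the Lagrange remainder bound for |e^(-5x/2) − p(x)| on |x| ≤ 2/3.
125*exp(5/3)/162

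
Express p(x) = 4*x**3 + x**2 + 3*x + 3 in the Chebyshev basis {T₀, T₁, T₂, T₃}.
(7/2)T₀ + (6)T₁ + (1/2)T₂ + T₃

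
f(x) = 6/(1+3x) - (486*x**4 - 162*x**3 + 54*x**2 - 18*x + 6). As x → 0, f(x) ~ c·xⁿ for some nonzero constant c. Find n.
5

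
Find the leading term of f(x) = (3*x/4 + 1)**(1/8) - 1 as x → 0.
3*x/32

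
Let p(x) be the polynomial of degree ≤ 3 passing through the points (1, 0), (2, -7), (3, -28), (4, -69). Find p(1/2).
1/8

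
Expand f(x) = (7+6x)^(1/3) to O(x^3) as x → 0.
7**(1/3) + 2*7**(1/3)*x/7 - 4*7**(1/3)*x**2/49 + O(x**3)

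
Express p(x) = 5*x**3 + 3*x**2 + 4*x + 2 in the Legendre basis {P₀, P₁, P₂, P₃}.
(3)P₀ + (7)P₁ + (2)P₂ + (2)P₃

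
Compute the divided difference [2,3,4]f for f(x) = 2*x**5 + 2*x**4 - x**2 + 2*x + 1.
679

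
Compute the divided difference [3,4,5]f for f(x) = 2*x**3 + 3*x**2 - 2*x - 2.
27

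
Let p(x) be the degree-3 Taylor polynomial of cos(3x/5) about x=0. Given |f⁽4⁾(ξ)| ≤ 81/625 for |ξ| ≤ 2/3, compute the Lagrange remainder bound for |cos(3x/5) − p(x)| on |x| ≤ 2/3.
2/1875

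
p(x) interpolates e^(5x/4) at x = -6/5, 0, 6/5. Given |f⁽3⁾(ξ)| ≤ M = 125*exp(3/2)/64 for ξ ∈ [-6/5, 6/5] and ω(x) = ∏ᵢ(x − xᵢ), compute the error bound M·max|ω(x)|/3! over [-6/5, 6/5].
sqrt(3)*exp(3/2)/8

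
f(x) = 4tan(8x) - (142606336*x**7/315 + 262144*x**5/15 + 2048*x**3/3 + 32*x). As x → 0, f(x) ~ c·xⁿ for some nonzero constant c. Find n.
9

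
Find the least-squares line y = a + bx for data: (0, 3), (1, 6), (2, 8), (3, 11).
a = 31/10, b = 13/5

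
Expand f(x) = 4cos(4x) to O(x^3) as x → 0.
4 - 32*x**2 + O(x**3)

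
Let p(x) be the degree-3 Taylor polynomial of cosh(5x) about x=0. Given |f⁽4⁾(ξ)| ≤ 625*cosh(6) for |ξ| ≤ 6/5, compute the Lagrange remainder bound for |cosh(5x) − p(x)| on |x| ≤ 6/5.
54*cosh(6)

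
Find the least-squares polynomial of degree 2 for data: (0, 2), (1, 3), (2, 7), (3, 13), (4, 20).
9/5 + (3/5)x + x²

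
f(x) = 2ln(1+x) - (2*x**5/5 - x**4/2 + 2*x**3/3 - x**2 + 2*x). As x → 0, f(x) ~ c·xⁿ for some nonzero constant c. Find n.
6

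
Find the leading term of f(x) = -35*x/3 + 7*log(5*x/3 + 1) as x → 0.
-175*x**2/18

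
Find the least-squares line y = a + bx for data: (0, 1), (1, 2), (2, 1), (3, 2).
a = 6/5, b = 1/5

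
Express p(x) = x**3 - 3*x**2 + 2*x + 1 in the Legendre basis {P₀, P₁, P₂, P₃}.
(13/5)P₁ + (-2)P₂ + (2/5)P₃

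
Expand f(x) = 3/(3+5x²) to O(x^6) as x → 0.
1 - 5*x**2/3 + 25*x**4/9 + O(x**6)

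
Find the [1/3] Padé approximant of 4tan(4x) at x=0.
16*x/(1 - 16*x**2/3)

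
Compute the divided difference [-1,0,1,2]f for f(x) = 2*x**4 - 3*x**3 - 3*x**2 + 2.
1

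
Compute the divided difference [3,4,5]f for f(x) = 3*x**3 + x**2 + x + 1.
37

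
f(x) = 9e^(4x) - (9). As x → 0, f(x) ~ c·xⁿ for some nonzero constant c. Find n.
1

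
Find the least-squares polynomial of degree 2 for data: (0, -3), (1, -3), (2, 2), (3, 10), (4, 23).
-107/35 + (-25/14)x + (29/14)x²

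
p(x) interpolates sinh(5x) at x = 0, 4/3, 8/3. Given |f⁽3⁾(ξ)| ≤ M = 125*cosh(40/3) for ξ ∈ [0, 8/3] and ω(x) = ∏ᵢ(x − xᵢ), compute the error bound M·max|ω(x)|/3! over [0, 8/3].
8000*sqrt(3)*cosh(40/3)/729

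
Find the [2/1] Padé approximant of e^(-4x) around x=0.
(8*x**2/3 - 8*x/3 + 1)/(4*x/3 + 1)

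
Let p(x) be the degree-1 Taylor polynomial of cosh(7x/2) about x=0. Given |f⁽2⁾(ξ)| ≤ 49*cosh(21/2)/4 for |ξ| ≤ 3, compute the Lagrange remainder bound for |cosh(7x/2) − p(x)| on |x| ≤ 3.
441*cosh(21/2)/8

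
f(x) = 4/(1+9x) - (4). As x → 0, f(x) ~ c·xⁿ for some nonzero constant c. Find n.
1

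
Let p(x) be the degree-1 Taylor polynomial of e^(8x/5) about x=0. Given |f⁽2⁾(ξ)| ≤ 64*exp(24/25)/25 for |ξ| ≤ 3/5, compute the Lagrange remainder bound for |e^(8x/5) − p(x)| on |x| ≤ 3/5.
288*exp(24/25)/625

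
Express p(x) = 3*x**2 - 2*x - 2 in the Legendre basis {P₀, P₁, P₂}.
-P₀ + (-2)P₁ + (2)P₂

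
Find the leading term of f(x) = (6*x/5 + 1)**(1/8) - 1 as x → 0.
3*x/20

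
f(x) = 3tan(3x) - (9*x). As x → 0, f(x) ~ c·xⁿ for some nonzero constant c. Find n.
3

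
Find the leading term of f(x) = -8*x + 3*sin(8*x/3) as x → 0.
-256*x**3/27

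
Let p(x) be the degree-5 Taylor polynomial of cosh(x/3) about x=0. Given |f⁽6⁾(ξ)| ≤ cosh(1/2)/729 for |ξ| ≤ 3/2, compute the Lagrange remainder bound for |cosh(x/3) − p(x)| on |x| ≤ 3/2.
cosh(1/2)/46080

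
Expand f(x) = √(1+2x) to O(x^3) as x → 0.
1 + x - x**2/2 + O(x**3)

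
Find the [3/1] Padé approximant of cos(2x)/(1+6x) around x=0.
(x**3/9 - 103*x**2/51 + x/306 + 1)/(1837*x/306 + 1)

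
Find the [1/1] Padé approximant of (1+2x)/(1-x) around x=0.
(2*x + 1)/(1 - x)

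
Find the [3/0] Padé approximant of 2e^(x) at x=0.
x**3/3 + x**2 + 2*x + 2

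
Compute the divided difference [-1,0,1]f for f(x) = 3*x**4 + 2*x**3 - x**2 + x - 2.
2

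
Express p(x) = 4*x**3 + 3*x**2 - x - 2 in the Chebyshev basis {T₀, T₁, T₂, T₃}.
(-1/2)T₀ + (2)T₁ + (3/2)T₂ + T₃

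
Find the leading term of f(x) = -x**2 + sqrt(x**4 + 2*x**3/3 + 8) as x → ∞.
x/3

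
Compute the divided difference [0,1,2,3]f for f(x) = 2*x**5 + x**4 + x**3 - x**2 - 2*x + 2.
57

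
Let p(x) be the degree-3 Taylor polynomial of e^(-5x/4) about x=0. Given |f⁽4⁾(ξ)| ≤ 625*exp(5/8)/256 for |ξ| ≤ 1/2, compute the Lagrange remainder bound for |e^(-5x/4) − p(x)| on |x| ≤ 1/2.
625*exp(5/8)/98304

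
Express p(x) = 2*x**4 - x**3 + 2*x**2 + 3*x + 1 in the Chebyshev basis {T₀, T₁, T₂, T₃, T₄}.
(11/4)T₀ + (9/4)T₁ + (2)T₂ + (-1/4)T₃ + (1/4)T₄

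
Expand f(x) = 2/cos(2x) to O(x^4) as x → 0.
2 + 4*x**2 + O(x**4)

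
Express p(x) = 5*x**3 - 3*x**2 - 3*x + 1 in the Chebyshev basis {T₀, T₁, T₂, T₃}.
(-1/2)T₀ + (3/4)T₁ + (-3/2)T₂ + (5/4)T₃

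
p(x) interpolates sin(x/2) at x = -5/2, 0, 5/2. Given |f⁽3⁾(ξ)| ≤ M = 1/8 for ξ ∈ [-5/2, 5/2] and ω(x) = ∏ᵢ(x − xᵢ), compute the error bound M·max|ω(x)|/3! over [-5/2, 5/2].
125*sqrt(3)/1728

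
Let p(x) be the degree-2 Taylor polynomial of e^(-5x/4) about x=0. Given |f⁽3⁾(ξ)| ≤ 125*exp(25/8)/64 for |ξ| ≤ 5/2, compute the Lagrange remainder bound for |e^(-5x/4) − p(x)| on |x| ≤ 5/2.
15625*exp(25/8)/3072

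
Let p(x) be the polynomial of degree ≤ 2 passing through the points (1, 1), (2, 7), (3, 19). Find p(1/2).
1/4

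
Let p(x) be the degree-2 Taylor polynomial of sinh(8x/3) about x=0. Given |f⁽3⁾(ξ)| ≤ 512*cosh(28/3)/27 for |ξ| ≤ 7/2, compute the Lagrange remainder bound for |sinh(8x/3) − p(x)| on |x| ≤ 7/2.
10976*cosh(28/3)/81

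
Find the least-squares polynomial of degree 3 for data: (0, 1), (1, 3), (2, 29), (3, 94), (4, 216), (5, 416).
11/14 + (-61/28)x + (57/28)x² + (3)x³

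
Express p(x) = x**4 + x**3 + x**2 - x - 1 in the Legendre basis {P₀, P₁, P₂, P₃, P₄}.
(-7/15)P₀ + (-2/5)P₁ + (26/21)P₂ + (2/5)P₃ + (8/35)P₄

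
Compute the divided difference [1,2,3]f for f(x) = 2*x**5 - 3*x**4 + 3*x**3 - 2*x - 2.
123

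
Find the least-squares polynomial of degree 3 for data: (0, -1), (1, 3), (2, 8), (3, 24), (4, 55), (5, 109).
-8/9 + (850/189)x + (-271/126)x² + (61/54)x³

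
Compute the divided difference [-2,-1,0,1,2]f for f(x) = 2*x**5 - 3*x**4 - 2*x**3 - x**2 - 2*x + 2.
-3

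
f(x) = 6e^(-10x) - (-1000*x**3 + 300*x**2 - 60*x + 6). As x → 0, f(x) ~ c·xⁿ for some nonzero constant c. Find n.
4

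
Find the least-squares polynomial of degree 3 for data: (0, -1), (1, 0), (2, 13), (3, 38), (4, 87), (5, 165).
-79/63 + (1/378)x + (263/252)x² + (121/108)x³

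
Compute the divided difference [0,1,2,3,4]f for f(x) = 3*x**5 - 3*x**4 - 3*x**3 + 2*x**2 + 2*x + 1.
27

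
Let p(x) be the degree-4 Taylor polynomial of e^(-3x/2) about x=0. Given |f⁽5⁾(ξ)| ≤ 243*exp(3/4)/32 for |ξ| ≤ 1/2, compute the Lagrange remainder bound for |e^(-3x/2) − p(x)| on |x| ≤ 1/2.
81*exp(3/4)/40960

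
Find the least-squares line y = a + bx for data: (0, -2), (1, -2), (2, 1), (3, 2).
a = -5/2, b = 3/2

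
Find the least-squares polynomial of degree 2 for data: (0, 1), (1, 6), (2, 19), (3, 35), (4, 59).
6/7 + (39/14)x + (41/14)x²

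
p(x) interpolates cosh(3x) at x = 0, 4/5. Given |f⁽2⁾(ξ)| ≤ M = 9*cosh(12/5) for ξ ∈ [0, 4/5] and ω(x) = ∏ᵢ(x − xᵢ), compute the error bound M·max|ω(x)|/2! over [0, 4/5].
18*cosh(12/5)/25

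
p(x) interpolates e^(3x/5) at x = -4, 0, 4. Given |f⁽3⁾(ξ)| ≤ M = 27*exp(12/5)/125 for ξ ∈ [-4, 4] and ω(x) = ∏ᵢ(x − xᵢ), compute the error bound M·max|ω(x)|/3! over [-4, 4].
64*sqrt(3)*exp(12/5)/125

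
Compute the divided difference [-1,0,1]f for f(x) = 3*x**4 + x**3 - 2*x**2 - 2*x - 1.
1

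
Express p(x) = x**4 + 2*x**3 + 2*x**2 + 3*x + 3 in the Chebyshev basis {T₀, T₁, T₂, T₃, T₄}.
(35/8)T₀ + (9/2)T₁ + (3/2)T₂ + (1/2)T₃ + (1/8)T₄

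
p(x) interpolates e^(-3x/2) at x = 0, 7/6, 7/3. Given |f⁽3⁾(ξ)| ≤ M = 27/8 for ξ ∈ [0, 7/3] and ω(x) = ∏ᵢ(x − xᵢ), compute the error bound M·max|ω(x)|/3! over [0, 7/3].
343*sqrt(3)/1728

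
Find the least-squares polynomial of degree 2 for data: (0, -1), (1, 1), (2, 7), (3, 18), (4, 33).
-34/35 + (-5/14)x + (31/14)x²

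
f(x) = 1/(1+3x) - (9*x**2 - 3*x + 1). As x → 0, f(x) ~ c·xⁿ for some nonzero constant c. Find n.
3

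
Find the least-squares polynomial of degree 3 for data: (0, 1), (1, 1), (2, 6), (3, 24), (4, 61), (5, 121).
8/7 + (-12/7)x + (1/7)x² + x³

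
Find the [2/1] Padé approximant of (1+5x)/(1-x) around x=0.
(5*x + 1)/(1 - x)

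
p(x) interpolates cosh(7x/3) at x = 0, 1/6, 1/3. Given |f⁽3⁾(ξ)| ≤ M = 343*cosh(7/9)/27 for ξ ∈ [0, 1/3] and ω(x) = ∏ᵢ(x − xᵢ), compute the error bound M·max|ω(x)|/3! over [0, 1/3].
343*sqrt(3)*cosh(7/9)/157464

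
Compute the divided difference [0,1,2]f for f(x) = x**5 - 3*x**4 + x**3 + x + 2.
-3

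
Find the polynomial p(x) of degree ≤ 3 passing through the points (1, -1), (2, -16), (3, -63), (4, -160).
-3*x**3 + 2*x**2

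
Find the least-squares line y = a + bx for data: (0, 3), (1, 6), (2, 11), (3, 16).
a = 12/5, b = 22/5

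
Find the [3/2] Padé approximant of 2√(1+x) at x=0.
(x**3/16 + 9*x**2/8 + 3*x + 2)/(3*x**2/16 + x + 1)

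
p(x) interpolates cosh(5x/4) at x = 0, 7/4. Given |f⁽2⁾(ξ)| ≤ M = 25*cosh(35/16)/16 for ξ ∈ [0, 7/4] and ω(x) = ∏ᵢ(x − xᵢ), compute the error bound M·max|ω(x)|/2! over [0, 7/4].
1225*cosh(35/16)/2048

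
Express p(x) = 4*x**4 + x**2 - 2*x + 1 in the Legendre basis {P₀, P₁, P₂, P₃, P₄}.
(32/15)P₀ + (-2)P₁ + (62/21)P₂ + (32/35)P₄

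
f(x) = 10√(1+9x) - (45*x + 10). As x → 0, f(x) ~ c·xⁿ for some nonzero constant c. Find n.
2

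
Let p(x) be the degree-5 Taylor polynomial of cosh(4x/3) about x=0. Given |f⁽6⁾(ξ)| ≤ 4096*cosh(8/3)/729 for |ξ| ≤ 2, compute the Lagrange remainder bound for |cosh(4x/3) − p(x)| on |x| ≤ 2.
16384*cosh(8/3)/32805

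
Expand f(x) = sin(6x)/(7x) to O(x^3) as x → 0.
6/7 - 36*x**2/7 + O(x**3)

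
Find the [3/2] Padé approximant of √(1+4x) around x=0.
(2*x**3 + 9*x**2 + 6*x + 1)/(3*x**2 + 4*x + 1)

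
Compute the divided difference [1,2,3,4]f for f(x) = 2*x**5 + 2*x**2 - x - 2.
130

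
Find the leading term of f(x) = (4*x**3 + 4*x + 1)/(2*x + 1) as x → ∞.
2*x**2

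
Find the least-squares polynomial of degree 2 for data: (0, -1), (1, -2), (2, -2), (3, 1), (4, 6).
-6/7 + (-181/70)x + (15/14)x²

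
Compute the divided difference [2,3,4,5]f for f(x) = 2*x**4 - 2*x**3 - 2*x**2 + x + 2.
26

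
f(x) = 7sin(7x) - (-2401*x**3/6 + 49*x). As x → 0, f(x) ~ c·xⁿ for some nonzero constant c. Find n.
5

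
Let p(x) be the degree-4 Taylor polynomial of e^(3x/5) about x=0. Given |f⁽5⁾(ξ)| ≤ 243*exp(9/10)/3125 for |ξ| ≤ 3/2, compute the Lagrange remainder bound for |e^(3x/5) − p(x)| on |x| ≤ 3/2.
19683*exp(9/10)/4000000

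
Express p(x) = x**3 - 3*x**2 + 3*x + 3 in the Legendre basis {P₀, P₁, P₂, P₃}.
(2)P₀ + (18/5)P₁ + (-2)P₂ + (2/5)P₃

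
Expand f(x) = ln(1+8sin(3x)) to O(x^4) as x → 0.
24*x - 288*x**2 + 4572*x**3 + O(x**4)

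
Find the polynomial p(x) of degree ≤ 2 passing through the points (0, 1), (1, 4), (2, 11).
2*x**2 + x + 1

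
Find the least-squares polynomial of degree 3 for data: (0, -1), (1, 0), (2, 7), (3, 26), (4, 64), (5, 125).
-17/18 + (-289/756)x + (53/252)x² + (53/54)x³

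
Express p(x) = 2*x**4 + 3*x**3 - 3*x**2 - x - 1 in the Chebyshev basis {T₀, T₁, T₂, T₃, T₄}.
(-7/4)T₀ + (5/4)T₁ + (-1/2)T₂ + (3/4)T₃ + (1/4)T₄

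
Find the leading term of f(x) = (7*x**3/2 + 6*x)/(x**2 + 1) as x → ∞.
7*x/2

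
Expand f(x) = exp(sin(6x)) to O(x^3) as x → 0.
1 + 6*x + 18*x**2 + O(x**3)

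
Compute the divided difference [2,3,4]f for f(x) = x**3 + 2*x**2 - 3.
11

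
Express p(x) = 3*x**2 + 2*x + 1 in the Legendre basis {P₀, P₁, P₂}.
(2)P₀ + (2)P₁ + (2)P₂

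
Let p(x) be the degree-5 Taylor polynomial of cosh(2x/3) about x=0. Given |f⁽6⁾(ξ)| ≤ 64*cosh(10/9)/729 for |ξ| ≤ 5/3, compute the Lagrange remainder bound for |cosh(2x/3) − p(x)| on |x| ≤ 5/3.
12500*cosh(10/9)/4782969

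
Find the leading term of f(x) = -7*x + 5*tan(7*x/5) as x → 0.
343*x**3/75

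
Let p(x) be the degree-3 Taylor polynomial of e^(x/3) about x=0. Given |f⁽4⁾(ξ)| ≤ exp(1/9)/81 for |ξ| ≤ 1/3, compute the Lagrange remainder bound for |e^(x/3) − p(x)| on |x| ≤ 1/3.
exp(1/9)/157464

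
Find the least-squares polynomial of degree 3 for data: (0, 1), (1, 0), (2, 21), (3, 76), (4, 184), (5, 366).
83/126 + (-2321/756)x + (34/63)x² + (317/108)x³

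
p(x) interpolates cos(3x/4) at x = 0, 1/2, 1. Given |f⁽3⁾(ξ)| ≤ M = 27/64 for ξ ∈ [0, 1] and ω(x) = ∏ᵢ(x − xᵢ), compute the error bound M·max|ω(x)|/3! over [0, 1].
sqrt(3)/512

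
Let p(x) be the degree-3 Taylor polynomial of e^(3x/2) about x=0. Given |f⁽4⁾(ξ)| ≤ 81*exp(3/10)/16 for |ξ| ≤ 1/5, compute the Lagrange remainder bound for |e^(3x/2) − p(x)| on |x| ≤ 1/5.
27*exp(3/10)/80000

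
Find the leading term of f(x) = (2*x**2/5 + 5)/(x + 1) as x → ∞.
2*x/5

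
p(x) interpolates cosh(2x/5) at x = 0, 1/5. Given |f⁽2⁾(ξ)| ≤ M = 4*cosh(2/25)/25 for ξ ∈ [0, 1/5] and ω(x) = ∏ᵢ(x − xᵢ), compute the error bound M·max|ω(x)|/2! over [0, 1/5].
cosh(2/25)/1250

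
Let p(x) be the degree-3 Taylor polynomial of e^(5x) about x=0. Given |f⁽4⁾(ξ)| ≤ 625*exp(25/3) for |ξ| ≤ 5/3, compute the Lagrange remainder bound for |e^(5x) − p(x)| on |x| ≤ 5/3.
390625*exp(25/3)/1944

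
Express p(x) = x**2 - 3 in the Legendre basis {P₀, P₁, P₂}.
(-8/3)P₀ + (2/3)P₂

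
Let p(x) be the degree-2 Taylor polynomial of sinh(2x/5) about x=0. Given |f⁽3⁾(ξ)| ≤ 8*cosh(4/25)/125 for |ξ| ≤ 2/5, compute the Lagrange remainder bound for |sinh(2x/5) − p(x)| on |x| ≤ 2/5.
32*cosh(4/25)/46875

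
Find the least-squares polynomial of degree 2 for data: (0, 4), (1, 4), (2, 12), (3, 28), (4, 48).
128/35 + (-88/35)x + (24/7)x²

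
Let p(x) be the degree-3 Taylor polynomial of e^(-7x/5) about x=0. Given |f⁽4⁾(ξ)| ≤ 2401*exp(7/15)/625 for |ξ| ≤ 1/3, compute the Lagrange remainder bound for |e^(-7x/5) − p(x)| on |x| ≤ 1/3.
2401*exp(7/15)/1215000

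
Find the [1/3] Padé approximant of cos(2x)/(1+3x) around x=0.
(1 - 5*x/9)/(44*x**3/9 + x**2/3 + 22*x/9 + 1)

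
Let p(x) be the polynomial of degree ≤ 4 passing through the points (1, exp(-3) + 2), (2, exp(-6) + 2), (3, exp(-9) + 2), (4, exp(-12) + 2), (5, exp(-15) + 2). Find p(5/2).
(-5*exp(12) - 20*exp(3) + 3 + 90*exp(6) + 60*exp(9) + 256*exp(15))*exp(-15)/128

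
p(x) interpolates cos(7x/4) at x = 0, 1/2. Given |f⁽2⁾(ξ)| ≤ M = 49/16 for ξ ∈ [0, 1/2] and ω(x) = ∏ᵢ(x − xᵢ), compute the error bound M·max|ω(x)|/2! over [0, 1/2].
49/512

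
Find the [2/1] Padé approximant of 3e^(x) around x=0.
(x**2/2 + 2*x + 3)/(1 - x/3)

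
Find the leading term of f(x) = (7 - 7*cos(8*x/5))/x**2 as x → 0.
224/25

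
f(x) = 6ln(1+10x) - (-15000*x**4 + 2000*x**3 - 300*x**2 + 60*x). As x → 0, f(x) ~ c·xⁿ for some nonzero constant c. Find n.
5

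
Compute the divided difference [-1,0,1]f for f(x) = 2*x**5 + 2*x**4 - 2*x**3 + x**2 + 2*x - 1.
3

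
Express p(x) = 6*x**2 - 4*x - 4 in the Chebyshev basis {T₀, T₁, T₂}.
-T₀ + (-4)T₁ + (3)T₂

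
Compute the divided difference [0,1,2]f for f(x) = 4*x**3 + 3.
12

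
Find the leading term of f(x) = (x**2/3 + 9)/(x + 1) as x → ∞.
x/3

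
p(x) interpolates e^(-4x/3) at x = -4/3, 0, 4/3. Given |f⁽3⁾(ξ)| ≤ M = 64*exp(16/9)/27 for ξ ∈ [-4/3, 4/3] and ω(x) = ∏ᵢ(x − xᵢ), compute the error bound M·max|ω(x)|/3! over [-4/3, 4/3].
4096*sqrt(3)*exp(16/9)/19683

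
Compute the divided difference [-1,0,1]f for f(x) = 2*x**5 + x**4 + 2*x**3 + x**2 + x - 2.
2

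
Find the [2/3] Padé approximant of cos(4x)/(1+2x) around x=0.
(1 - 20*x**2/3)/(8*x**3/3 + 4*x**2/3 + 2*x + 1)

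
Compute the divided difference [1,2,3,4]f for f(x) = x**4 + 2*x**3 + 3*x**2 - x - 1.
12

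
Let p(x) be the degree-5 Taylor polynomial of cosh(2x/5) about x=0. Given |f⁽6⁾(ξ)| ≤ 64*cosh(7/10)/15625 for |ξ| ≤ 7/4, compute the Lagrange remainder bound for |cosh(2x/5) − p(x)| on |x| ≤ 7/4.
117649*cosh(7/10)/720000000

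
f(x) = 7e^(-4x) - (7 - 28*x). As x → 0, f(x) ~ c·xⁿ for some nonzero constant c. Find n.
2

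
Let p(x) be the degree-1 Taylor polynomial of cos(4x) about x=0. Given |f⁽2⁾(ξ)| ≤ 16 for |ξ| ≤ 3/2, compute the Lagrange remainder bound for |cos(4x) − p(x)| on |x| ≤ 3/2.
18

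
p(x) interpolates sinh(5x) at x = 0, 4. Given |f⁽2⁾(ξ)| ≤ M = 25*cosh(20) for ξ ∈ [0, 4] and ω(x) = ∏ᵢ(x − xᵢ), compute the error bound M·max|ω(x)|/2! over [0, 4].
50*cosh(20)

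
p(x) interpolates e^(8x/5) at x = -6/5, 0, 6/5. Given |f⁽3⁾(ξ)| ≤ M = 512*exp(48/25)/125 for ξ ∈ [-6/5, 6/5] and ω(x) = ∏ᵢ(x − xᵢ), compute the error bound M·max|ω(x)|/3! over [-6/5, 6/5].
4096*sqrt(3)*exp(48/25)/15625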